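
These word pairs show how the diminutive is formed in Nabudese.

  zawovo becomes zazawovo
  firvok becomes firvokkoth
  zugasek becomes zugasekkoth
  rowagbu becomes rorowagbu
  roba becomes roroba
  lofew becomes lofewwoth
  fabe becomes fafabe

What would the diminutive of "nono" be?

"nono" ends in a vowel. The stems ending in a vowel (rowagbu → rorowagbu, zawovo → zazawovo, fabe → fafabe) repeat the first consonant+vowel as a prefix.
So nono → nonono.

nonono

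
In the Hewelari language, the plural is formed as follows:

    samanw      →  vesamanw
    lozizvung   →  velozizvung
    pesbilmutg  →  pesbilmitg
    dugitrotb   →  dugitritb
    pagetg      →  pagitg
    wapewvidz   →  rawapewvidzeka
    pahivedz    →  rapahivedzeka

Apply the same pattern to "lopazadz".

ralopazadzeka

lozizvung and pesbilmutg both end in -g yet inflect differently (velozizvung, pesbilmitg), so the final letter is not what conditions the rule; the second-to-last letter is.
"lopazadz" has second-to-last letter 'd'. The stems whose second-to-last letter is 'd' (wapewvidz → rawapewvidzeka, pahivedz → rapahivedzeka) add ra- … -eka around the stem.
The other patterns: stems whose second-to-last letter is 'n' add the prefix ve-; stems whose second-to-last letter is 't' change the last vowel to 'i'.
So lopazadz → ralopazadzeka.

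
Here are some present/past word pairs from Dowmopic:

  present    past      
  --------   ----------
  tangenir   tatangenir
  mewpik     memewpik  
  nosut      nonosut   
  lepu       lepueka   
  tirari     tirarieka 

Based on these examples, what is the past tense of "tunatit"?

nosut and lepu both have last vowel 'u' yet inflect differently (nonosut, lepueka), so the last vowel is not what conditions the rule; whether the stem ends in a vowel or a consonant is.
"tunatit" ends in a consonant. The stems ending in a consonant (tangenir → tatangenir, mewpik → memewpik, nosut → nonosut) repeat the first consonant+vowel as a prefix.
So tunatit → tutunatit.

tutunatit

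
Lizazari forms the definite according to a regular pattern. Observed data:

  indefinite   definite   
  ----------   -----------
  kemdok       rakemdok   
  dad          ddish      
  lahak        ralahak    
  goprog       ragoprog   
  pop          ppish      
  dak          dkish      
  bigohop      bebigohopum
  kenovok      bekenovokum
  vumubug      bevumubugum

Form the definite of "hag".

dak and kemdok both end in -k yet inflect differently (dkish, rakemdok), so the final letter is not what conditions the rule; the number of vowels is.
"hag" has 1 vowel. The stems with 1 vowel (dad → ddish, pop → ppish, dak → dkish) delete the last vowel and add -ish.
So hag → hgish.

hgish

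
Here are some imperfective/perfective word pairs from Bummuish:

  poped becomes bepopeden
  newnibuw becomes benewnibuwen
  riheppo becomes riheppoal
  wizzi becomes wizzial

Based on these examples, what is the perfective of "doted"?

bedoteden

newnibuw and riheppo both have 3 vowels yet inflect differently (benewnibuwen, riheppoal), so the number of vowels is not what conditions the rule; whether the stem ends in a vowel or a consonant is.
"doted" ends in a consonant. The stems ending in a consonant (poped → bepopeden, newnibuw → benewnibuwen) add be- … -en around the stem.
The other pattern: stems ending in a vowel add -al.
So doted → bedoteden.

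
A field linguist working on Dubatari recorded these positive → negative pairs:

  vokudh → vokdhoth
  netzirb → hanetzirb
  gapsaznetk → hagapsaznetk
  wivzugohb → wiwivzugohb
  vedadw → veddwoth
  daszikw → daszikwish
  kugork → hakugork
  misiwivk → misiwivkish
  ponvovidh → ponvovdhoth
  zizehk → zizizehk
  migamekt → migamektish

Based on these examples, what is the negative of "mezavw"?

zizehk and gapsaznetk both end in -k yet inflect differently (zizizehk, hagapsaznetk), so the final letter is not what conditions the rule; the second-to-last letter is.
"mezavw" has second-to-last letter 'v'. The one such stem in the data (misiwivk → misiwivkish) adds -ish, so the same rule applies.
So mezavw → mezavwish.

mezavwish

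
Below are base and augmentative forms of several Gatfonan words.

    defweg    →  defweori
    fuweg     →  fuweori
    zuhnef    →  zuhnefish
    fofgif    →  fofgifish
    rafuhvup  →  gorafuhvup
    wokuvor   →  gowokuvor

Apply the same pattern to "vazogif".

vazogifish

defweg and zuhnef both have last vowel 'e' yet inflect differently (defweori, zuhnefish), so the last vowel is not what conditions the rule; the final letter is.
"vazogif" ends in -f. The stems ending in -f (zuhnef → zuhnefish, fofgif → fofgifish) add -ish.
The other patterns: stems ending in -g drop the final letter and add -ori; stems ending in -p or -r add the prefix go-.
So vazogif → vazogifish.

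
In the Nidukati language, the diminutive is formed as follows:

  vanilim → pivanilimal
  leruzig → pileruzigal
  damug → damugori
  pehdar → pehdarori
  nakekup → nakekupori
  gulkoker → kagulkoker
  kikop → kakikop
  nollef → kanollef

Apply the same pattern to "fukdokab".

fukdokabori

leruzig and damug both end in -g yet inflect differently (pileruzigal, damugori), so the final letter is not what conditions the rule; the last vowel is.
"fukdokab" has last vowel 'a'. The one such stem in the data (pehdar → pehdarori) adds -ori, so the same rule applies.
So fukdokab → fukdokabori.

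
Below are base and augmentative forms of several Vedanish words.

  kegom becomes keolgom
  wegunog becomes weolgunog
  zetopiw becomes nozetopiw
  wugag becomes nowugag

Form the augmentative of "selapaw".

"selapaw" has last vowel 'a'. The one such stem in the data (wugag → nowugag) adds the prefix no-, so the same rule applies.
The other pattern: stems whose last vowel is 'o' insert -ol- after the first vowel.
So selapaw → noselapaw.

noselapaw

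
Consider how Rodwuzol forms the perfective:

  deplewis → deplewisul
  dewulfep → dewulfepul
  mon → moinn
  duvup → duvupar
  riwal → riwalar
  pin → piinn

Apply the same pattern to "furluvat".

duvup and dewulfep both end in -p yet inflect differently (duvupar, dewulfepul), so the final letter is not what conditions the rule; the number of vowels is.
"furluvat" has 3 vowels. The stems with 3 vowels (dewulfep → dewulfepul, deplewis → deplewisul) add -ul.
So furluvat → furluvatul.

furluvatul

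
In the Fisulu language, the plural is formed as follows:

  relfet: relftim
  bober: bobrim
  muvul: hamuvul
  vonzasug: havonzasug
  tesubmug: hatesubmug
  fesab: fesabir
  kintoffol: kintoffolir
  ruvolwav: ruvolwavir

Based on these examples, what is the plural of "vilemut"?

muvul and kintoffol both end in -l yet inflect differently (hamuvul, kintoffolir), so the final letter is not what conditions the rule; the last vowel is.
"vilemut" has last vowel 'u'. The stems whose last vowel is 'u' (muvul → hamuvul, vonzasug → havonzasug, tesubmug → hatesubmug) add the prefix ha-.
The other patterns: stems whose last vowel is 'e' delete the last vowel and add -im; stems whose last vowel is 'a' or 'o' add -ir.
So vilemut → havilemut.

havilemut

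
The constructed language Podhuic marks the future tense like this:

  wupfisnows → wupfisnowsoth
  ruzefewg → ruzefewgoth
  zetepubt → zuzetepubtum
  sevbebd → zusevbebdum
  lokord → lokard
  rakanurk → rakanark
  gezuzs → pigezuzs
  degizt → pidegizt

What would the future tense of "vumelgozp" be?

sevbebd and lokord both end in -d yet inflect differently (zusevbebdum, lokard), so the final letter is not what conditions the rule; the second-to-last letter is.
"vumelgozp" has second-to-last letter 'z'. The stems whose second-to-last letter is 'z' (gezuzs → pigezuzs, degizt → pidegizt) add the prefix pi-.
The other patterns: stems whose second-to-last letter is 'w' add -oth; stems whose second-to-last letter is 'b' add zu- … -um around the stem; stems whose second-to-last letter is 'r' change the last vowel to 'a'.
So vumelgozp → pivumelgozp.

pivumelgozp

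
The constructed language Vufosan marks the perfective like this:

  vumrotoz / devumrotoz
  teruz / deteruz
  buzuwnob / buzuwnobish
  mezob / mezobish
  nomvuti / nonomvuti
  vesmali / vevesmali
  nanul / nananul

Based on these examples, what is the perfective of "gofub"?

gofubish

vumrotoz and buzuwnob both have last vowel 'o' yet inflect differently (devumrotoz, buzuwnobish), so the last vowel is not what conditions the rule; the final letter is.
"gofub" ends in -b. The stems ending in -b (buzuwnob → buzuwnobish, mezob → mezobish) add -ish.
The other patterns: stems ending in -z add the prefix de-; stems ending in -i or -l repeat the first consonant+vowel as a prefix.
So gofub → gofubish.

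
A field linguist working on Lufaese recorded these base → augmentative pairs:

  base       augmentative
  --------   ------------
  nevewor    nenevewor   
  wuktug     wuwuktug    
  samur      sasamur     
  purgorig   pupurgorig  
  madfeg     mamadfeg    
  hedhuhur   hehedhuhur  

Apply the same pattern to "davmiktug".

dadavmiktug

Every pair shown (nevewor → nenevewor, wuktug → wuwuktug, samur → sasamur, …) follows the same rule: repeat the first consonant+vowel as a prefix.
So davmiktug → dadavmiktug.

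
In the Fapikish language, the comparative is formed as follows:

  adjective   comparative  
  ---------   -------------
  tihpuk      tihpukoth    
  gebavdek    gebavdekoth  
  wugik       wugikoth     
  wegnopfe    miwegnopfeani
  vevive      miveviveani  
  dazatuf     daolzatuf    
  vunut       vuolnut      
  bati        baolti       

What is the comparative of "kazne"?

gebavdek and wegnopfe both have last vowel 'e' yet inflect differently (gebavdekoth, miwegnopfeani), so the last vowel is not what conditions the rule; the final letter is.
"kazne" ends in -e. The stems ending in -e (wegnopfe → miwegnopfeani, vevive → miveviveani) add mi- … -ani around the stem.
So kazne → mikazneani.

mikazneani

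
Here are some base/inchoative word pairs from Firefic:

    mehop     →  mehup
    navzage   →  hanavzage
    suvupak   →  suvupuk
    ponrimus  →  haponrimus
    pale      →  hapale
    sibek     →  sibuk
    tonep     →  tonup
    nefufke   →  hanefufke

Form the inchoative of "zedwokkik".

zedwokkuk

nefufke and tonep both have last vowel 'e' yet inflect differently (hanefufke, tonup), so the last vowel is not what conditions the rule; the final letter is.
"zedwokkik" ends in -k. The stems ending in -k (sibek → sibuk, suvupak → suvupuk) change the last vowel to 'u'.
The other pattern: stems ending in -e or -s add the prefix ha-.
So zedwokkik → zedwokkuk.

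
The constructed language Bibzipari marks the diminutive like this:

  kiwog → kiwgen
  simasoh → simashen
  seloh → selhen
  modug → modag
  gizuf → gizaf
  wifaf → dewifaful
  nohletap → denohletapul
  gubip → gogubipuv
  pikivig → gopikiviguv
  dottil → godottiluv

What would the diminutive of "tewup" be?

tewap

kiwog and modug both end in -g yet inflect differently (kiwgen, modag), so the final letter is not what conditions the rule; the last vowel is.
"tewup" has last vowel 'u'. The stems whose last vowel is 'u' (modug → modag, gizuf → gizaf) change the last vowel to 'a'.
The other patterns: stems whose last vowel is 'o' delete the last vowel and add -en; stems whose last vowel is 'a' add de- … -ul around the stem; stems whose last vowel is 'i' add go- … -uv around the stem.
So tewup → tewap.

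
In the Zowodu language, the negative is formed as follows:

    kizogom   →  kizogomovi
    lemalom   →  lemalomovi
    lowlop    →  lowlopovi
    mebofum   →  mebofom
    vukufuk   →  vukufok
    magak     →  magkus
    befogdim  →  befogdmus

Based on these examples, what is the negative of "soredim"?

kizogom and mebofum both end in -m yet inflect differently (kizogomovi, mebofom), so the final letter is not what conditions the rule; the last vowel is.
"soredim" has last vowel 'i'. The one such stem in the data (befogdim → befogdmus) deletes the last vowel and adds -us (as does magak), so the same rule applies.
So soredim → soredmus.

soredmus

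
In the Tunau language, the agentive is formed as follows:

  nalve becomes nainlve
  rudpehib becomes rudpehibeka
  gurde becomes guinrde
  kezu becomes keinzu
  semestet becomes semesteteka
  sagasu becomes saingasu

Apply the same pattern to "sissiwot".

semestet and nalve both have last vowel 'e' yet inflect differently (semesteteka, nainlve), so the last vowel is not what conditions the rule; whether the stem ends in a vowel or a consonant is.
"sissiwot" ends in a consonant. The stems ending in a consonant (semestet → semesteteka, rudpehib → rudpehibeka) add -eka.
The other pattern: stems ending in a vowel insert -in- after the first vowel.
So sissiwot → sissiwoteka.

sissiwoteka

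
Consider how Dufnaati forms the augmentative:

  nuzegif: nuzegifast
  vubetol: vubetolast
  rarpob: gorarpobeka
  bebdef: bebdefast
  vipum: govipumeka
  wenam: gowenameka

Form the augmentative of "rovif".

rovifast

rarpob and vubetol both have last vowel 'o' yet inflect differently (gorarpobeka, vubetolast), so the last vowel is not what conditions the rule; the final letter is.
"rovif" ends in -f. The stems ending in -f (nuzegif → nuzegifast, bebdef → bebdefast) add -ast.
The other pattern: stems ending in -b or -m add go- … -eka around the stem.
So rovif → rovifast.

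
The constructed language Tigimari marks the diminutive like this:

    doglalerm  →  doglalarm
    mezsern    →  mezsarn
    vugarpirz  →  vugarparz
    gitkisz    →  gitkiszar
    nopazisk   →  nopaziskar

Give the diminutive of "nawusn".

"nawusn" has second-to-last letter 's'. The stems whose second-to-last letter is 's' (gitkisz → gitkiszar, nopazisk → nopaziskar) add -ar.
The other pattern: stems whose second-to-last letter is 'r' change the last vowel to 'a'.
So nawusn → nawusnar.

nawusnar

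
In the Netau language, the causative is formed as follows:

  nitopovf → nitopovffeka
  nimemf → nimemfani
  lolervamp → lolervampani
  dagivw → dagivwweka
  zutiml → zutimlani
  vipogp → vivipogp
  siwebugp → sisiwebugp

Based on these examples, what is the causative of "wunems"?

nitopovf and nimemf both end in -f yet inflect differently (nitopovffeka, nimemfani), so the final letter is not what conditions the rule; the second-to-last letter is.
"wunems" has second-to-last letter 'm'. The stems whose second-to-last letter is 'm' (lolervamp → lolervampani, nimemf → nimemfani, zutiml → zutimlani) add -ani.
The other patterns: stems whose second-to-last letter is 'v' double the final consonant and add -eka; stems whose second-to-last letter is 'g' repeat the first consonant+vowel as a prefix.
So wunems → wunemsani.

wunemsani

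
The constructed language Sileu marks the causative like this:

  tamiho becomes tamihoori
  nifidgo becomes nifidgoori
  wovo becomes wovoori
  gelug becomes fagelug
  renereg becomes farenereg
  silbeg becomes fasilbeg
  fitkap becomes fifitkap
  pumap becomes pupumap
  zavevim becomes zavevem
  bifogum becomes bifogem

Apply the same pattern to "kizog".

gelug and bifogum both have last vowel 'u' yet inflect differently (fagelug, bifogem), so the last vowel is not what conditions the rule; the final letter is.
"kizog" ends in -g. The stems ending in -g (gelug → fagelug, renereg → farenereg, silbeg → fasilbeg) add the prefix fa-.
The other patterns: stems ending in -o add -ori; stems ending in -p repeat the first consonant+vowel as a prefix; stems ending in -m change the last vowel to 'e'.
So kizog → fakizog.

fakizog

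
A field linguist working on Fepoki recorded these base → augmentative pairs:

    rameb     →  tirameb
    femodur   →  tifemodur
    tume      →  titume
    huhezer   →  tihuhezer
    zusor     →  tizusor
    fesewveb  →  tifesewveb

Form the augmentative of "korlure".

Every pair shown (rameb → tirameb, femodur → tifemodur, tume → titume, …) follows the same rule: add the prefix ti-.
So korlure → tikorlure.

tikorlure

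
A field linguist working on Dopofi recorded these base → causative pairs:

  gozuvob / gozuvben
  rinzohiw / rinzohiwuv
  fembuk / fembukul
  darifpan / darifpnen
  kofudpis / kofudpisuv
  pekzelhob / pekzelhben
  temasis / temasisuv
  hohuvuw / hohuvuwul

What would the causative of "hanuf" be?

rinzohiw and hohuvuw both end in -w yet inflect differently (rinzohiwuv, hohuvuwul), so the final letter is not what conditions the rule; the last vowel is.
"hanuf" has last vowel 'u'. The stems whose last vowel is 'u' (fembuk → fembukul, hohuvuw → hohuvuwul) add -ul.
The other patterns: stems whose last vowel is 'a' or 'o' delete the last vowel and add -en; stems whose last vowel is 'i' add -uv.
So hanuf → hanuful.

hanuful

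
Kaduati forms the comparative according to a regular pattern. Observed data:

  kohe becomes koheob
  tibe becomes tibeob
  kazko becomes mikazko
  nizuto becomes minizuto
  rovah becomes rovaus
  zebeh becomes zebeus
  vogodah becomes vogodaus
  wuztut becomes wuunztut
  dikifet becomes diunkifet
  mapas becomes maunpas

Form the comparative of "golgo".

migolgo

kohe and zebeh both have last vowel 'e' yet inflect differently (koheob, zebeus), so the last vowel is not what conditions the rule; the final letter is.
"golgo" ends in -o. The stems ending in -o (kazko → mikazko, nizuto → minizuto) add the prefix mi-.
The other patterns: stems ending in -e add -ob; stems ending in -h drop the final letter and add -us; stems ending in -s or -t insert -un- after the first vowel.
So golgo → migolgo.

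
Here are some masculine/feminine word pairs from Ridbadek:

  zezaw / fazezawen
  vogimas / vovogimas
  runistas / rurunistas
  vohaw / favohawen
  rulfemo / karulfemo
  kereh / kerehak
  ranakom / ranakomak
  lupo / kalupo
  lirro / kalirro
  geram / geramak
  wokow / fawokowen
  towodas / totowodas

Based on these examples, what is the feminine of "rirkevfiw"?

vogimas and zezaw both have last vowel 'a' yet inflect differently (vovogimas, fazezawen), so the last vowel is not what conditions the rule; the final letter is.
"rirkevfiw" ends in -w. The stems ending in -w (zezaw → fazezawen, vohaw → favohawen, wokow → fawokowen) add fa- … -en around the stem.
So rirkevfiw → farirkevfiwen.

farirkevfiwen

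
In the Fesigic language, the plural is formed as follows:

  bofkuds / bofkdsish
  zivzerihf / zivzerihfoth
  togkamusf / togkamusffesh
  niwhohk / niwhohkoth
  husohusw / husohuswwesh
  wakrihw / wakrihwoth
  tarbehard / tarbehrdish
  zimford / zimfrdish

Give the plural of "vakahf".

vakahfoth

wakrihw and husohusw both end in -w yet inflect differently (wakrihwoth, husohuswwesh), so the final letter is not what conditions the rule; the second-to-last letter is.
"vakahf" has second-to-last letter 'h'. The stems whose second-to-last letter is 'h' (zivzerihf → zivzerihfoth, niwhohk → niwhohkoth, wakrihw → wakrihwoth) add -oth.
The other patterns: stems whose second-to-last letter is 's' double the final consonant and add -esh; stems whose second-to-last letter is 'd' or 'r' delete the last vowel and add -ish.
So vakahf → vakahfoth.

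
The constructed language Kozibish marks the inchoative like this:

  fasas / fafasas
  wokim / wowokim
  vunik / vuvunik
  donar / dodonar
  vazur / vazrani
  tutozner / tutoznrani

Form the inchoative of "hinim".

"hinim" has last vowel 'i'. The stems whose last vowel is 'i' (wokim → wowokim, vunik → vuvunik) repeat the first consonant+vowel as a prefix.
The other pattern: stems whose last vowel is 'e' or 'u' delete the last vowel and add -ani.
So hinim → hihinim.

hihinim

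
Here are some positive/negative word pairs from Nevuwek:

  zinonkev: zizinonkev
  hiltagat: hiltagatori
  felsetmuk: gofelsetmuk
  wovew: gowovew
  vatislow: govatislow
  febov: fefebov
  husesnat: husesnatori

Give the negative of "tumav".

tutumav

"tumav" ends in -v. The stems ending in -v (zinonkev → zizinonkev, febov → fefebov) repeat the first consonant+vowel as a prefix.
So tumav → tutumav.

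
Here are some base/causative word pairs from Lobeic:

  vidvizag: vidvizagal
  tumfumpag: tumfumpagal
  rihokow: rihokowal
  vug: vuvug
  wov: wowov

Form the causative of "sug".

susug

vidvizag and vug both end in -g yet inflect differently (vidvizagal, vuvug), so the final letter is not what conditions the rule; the number of vowels is.
"sug" has 1 vowel. The stems with 1 vowel (vug → vuvug, wov → wowov) repeat the first consonant+vowel as a prefix.
The other pattern: stems with 3 vowels add -al.
So sug → susug.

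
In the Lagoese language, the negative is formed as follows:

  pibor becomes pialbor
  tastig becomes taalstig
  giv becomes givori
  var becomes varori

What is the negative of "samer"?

saalmer

pibor and var both end in -r yet inflect differently (pialbor, varori), so the final letter is not what conditions the rule; the number of vowels is.
"samer" has 2 vowels. The stems with 2 vowels (pibor → pialbor, tastig → taalstig) insert -al- after the first vowel.
The other pattern: stems with 1 vowel add -ori.
So samer → saalmer.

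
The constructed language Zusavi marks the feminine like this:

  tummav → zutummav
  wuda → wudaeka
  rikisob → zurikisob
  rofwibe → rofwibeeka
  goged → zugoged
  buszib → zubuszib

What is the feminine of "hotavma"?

goged and rofwibe both have last vowel 'e' yet inflect differently (zugoged, rofwibeeka), so the last vowel is not what conditions the rule; whether the stem ends in a vowel or a consonant is.
"hotavma" ends in a vowel. The stems ending in a vowel (rofwibe → rofwibeeka, wuda → wudaeka) add -eka.
So hotavma → hotavmaeka.

hotavmaeka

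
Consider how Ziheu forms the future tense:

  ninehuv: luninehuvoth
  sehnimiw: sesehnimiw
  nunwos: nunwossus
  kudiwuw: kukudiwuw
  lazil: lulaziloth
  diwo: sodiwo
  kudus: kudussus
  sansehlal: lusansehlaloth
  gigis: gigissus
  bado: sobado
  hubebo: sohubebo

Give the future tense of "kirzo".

diwo and nunwos both have last vowel 'o' yet inflect differently (sodiwo, nunwossus), so the last vowel is not what conditions the rule; the final letter is.
"kirzo" ends in -o. The stems ending in -o (diwo → sodiwo, bado → sobado, hubebo → sohubebo) add the prefix so-.
The other patterns: stems ending in -s double the final consonant and add -us; stems ending in -w repeat the first consonant+vowel as a prefix; stems ending in -l or -v add lu- … -oth around the stem.
So kirzo → sokirzo.

sokirzo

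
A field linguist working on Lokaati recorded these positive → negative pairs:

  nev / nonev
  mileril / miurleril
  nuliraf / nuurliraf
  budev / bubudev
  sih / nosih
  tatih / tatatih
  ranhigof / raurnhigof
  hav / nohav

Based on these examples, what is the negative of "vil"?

novil

sih and tatih both end in -h yet inflect differently (nosih, tatatih), so the final letter is not what conditions the rule; the number of vowels is.
"vil" has 1 vowel. The stems with 1 vowel (hav → nohav, sih → nosih, nev → nonev) add the prefix no-.
So vil → novil.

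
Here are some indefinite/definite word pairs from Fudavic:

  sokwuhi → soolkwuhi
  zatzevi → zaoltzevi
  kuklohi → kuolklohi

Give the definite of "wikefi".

Every pair shown (sokwuhi → soolkwuhi, zatzevi → zaoltzevi, kuklohi → kuolklohi) follows the same rule: insert -ol- after the first vowel.
So wikefi → wiolkefi.

wiolkefi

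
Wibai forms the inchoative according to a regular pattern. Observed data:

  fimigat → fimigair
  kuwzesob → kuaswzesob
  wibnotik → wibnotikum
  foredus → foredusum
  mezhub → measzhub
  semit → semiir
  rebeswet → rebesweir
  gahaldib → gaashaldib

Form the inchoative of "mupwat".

mupwair

semit and gahaldib both have last vowel 'i' yet inflect differently (semiir, gaashaldib), so the last vowel is not what conditions the rule; the final letter is.
"mupwat" ends in -t. The stems ending in -t (rebeswet → rebesweir, fimigat → fimigair, semit → semiir) drop the final letter and add -ir.
So mupwat → mupwair.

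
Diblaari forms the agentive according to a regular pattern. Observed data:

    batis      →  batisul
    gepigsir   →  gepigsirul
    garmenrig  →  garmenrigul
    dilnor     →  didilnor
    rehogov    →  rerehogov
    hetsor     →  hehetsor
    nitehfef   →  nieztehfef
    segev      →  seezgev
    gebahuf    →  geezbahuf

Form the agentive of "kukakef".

kuezkakef

"kukakef" has last vowel 'e'. The stems whose last vowel is 'e' (nitehfef → nieztehfef, segev → seezgev) insert -ez- after the first vowel.
So kukakef → kuezkakef.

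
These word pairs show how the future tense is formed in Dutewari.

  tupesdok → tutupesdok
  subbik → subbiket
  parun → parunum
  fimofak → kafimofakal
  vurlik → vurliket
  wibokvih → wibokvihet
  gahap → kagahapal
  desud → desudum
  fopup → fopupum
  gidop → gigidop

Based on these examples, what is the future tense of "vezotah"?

fimofak and tupesdok both end in -k yet inflect differently (kafimofakal, tutupesdok), so the final letter is not what conditions the rule; the last vowel is.
"vezotah" has last vowel 'a'. The stems whose last vowel is 'a' (fimofak → kafimofakal, gahap → kagahapal) add ka- … -al around the stem.
So vezotah → kavezotahal.

kavezotahal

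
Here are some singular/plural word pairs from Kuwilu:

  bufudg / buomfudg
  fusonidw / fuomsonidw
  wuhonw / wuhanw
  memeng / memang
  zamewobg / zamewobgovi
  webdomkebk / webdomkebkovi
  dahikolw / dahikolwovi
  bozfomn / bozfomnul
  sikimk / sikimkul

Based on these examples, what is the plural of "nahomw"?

nahomwul

fusonidw and wuhonw both end in -w yet inflect differently (fuomsonidw, wuhanw), so the final letter is not what conditions the rule; the second-to-last letter is.
"nahomw" has second-to-last letter 'm'. The stems whose second-to-last letter is 'm' (bozfomn → bozfomnul, sikimk → sikimkul) add -ul.
The other patterns: stems whose second-to-last letter is 'd' insert -om- after the first vowel; stems whose second-to-last letter is 'n' change the last vowel to 'a'; stems whose second-to-last letter is 'b' or 'l' add -ovi.
So nahomw → nahomwul.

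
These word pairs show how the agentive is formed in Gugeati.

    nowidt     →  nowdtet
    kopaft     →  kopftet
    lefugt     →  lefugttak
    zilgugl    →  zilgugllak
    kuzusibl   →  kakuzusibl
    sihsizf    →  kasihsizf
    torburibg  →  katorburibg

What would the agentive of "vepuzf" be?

kavepuzf

"vepuzf" has second-to-last letter 'z'. The one such stem in the data (sihsizf → kasihsizf) adds the prefix ka-, so the same rule applies.
The other patterns: stems whose second-to-last letter is 'd' or 'f' delete the last vowel and add -et; stems whose second-to-last letter is 'g' double the final consonant and add -ak.
So vepuzf → kavepuzf.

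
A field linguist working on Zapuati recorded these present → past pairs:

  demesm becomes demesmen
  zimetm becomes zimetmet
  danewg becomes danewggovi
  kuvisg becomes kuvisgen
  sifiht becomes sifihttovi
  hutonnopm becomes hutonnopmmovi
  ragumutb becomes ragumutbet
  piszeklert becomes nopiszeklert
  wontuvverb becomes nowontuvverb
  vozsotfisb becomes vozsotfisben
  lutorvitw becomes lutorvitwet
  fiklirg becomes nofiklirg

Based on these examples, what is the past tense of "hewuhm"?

wontuvverb and ragumutb both end in -b yet inflect differently (nowontuvverb, ragumutbet), so the final letter is not what conditions the rule; the second-to-last letter is.
"hewuhm" has second-to-last letter 'h'. The one such stem in the data (sifiht → sifihttovi) doubles the final consonant and adds -ovi (as do hutonnopm, danewg), so the same rule applies.
The other patterns: stems whose second-to-last letter is 'r' add the prefix no-; stems whose second-to-last letter is 't' add -et; stems whose second-to-last letter is 's' add -en.
So hewuhm → hewuhmmovi.

hewuhmmovi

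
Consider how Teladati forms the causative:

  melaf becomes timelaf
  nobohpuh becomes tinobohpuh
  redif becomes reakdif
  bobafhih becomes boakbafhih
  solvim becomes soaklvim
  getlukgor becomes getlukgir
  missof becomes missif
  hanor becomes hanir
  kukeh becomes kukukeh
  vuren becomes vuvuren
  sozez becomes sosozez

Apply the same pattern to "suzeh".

susuzeh

"suzeh" has last vowel 'e'. The stems whose last vowel is 'e' (kukeh → kukukeh, vuren → vuvuren, sozez → sosozez) repeat the first consonant+vowel as a prefix.
So suzeh → susuzeh.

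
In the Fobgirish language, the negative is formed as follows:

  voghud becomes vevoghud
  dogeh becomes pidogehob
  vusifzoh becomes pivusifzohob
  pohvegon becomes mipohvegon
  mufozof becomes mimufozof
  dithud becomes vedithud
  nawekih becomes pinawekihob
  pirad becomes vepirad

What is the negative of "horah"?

vusifzoh and pohvegon both have last vowel 'o' yet inflect differently (pivusifzohob, mipohvegon), so the last vowel is not what conditions the rule; the final letter is.
"horah" ends in -h. The stems ending in -h (dogeh → pidogehob, vusifzoh → pivusifzohob, nawekih → pinawekihob) add pi- … -ob around the stem.
The other patterns: stems ending in -d add the prefix ve-; stems ending in -f or -n add the prefix mi-.
So horah → pihorahob.

pihorahob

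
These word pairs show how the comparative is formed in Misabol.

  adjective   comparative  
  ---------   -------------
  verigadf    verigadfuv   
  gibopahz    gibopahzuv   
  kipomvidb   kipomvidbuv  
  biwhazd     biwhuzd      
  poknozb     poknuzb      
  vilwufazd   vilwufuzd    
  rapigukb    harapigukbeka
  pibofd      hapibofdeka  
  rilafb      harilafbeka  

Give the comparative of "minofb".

kipomvidb and poknozb both end in -b yet inflect differently (kipomvidbuv, poknuzb), so the final letter is not what conditions the rule; the second-to-last letter is.
"minofb" has second-to-last letter 'f'. The stems whose second-to-last letter is 'f' (pibofd → hapibofdeka, rilafb → harilafbeka) add ha- … -eka around the stem.
The other patterns: stems whose second-to-last letter is 'd' or 'h' add -uv; stems whose second-to-last letter is 'z' change the last vowel to 'u'.
So minofb → haminofbeka.

haminofbeka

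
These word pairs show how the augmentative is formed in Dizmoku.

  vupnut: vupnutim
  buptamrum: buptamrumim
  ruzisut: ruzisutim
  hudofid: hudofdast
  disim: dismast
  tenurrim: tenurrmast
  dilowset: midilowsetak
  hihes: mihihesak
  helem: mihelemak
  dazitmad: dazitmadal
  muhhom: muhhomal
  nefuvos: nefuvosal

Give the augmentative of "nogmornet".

buptamrum and disim both end in -m yet inflect differently (buptamrumim, dismast), so the final letter is not what conditions the rule; the last vowel is.
"nogmornet" has last vowel 'e'. The stems whose last vowel is 'e' (dilowset → midilowsetak, hihes → mihihesak, helem → mihelemak) add mi- … -ak around the stem.
The other patterns: stems whose last vowel is 'u' add -im; stems whose last vowel is 'i' delete the last vowel and add -ast; stems whose last vowel is 'a' or 'o' add -al.
So nogmornet → minogmornetak.

minogmornetak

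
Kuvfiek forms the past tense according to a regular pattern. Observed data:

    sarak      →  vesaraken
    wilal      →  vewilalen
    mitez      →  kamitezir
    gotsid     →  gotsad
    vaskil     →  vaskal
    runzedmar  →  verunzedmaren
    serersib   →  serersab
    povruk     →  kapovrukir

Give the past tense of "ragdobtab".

veragdobtaben

wilal and vaskil both end in -l yet inflect differently (vewilalen, vaskal), so the final letter is not what conditions the rule; the last vowel is.
"ragdobtab" has last vowel 'a'. The stems whose last vowel is 'a' (wilal → vewilalen, runzedmar → verunzedmaren, sarak → vesaraken) add ve- … -en around the stem.
The other patterns: stems whose last vowel is 'i' change the last vowel to 'a'; stems whose last vowel is 'e' or 'u' add ka- … -ir around the stem.
So ragdobtab → veragdobtaben.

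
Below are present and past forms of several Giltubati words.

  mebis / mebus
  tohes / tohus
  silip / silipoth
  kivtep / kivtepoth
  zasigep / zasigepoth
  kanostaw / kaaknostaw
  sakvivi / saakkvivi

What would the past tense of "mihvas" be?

"mihvas" ends in -s. The stems ending in -s (mebis → mebus, tohes → tohus) change the last vowel to 'u'.
The other patterns: stems ending in -p add -oth; stems ending in -i or -w insert -ak- after the first vowel.
So mihvas → mihvus.

mihvus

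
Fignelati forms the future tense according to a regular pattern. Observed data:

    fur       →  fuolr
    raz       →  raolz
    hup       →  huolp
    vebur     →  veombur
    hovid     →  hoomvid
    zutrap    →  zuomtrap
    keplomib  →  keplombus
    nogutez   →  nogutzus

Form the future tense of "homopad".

"homopad" has 3 vowels. The stems with 3 vowels (keplomib → keplombus, nogutez → nogutzus) delete the last vowel and add -us.
So homopad → homopdus.

homopdus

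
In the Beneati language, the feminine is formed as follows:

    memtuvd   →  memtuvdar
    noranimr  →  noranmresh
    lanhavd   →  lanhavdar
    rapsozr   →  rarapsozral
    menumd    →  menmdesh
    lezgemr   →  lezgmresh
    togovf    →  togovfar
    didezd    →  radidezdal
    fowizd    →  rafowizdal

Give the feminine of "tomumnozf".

ratomumnozfal

lanhavd and fowizd both end in -d yet inflect differently (lanhavdar, rafowizdal), so the final letter is not what conditions the rule; the second-to-last letter is.
"tomumnozf" has second-to-last letter 'z'. The stems whose second-to-last letter is 'z' (fowizd → rafowizdal, rapsozr → rarapsozral, didezd → radidezdal) add ra- … -al around the stem.
So tomumnozf → ratomumnozfal.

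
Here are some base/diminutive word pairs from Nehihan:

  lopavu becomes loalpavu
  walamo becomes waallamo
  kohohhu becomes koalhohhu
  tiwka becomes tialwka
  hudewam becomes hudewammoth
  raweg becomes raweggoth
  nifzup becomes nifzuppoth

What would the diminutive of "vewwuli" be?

tiwka and hudewam both have last vowel 'a' yet inflect differently (tialwka, hudewammoth), so the last vowel is not what conditions the rule; whether the stem ends in a vowel or a consonant is.
"vewwuli" ends in a vowel. The stems ending in a vowel (lopavu → loalpavu, walamo → waallamo, kohohhu → koalhohhu) insert -al- after the first vowel.
So vewwuli → vealwwuli.

vealwwuli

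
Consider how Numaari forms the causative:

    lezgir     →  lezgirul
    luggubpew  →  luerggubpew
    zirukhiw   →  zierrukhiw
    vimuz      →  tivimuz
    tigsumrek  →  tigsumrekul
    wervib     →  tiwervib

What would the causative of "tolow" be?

toerlow

"tolow" ends in -w. The stems ending in -w (zirukhiw → zierrukhiw, luggubpew → luerggubpew) insert -er- after the first vowel.
The other patterns: stems ending in -b or -z add the prefix ti-; stems ending in -k or -r add -ul.
So tolow → toerlow.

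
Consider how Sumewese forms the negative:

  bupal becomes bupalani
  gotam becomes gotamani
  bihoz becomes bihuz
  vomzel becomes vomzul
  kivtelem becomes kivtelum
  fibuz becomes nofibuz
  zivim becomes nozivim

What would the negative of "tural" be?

bupal and vomzel both end in -l yet inflect differently (bupalani, vomzul), so the final letter is not what conditions the rule; the last vowel is.
"tural" has last vowel 'a'. The stems whose last vowel is 'a' (bupal → bupalani, gotam → gotamani) add -ani.
The other patterns: stems whose last vowel is 'e' or 'o' change the last vowel to 'u'; stems whose last vowel is 'i' or 'u' add the prefix no-.
So tural → turalani.

turalani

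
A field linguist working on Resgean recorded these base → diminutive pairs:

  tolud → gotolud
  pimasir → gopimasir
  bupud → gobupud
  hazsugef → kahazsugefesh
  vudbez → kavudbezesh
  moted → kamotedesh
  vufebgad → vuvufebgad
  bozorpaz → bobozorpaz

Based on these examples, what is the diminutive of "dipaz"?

tolud and moted both end in -d yet inflect differently (gotolud, kamotedesh), so the final letter is not what conditions the rule; the last vowel is.
"dipaz" has last vowel 'a'. The stems whose last vowel is 'a' (vufebgad → vuvufebgad, bozorpaz → bobozorpaz) repeat the first consonant+vowel as a prefix.
So dipaz → didipaz.

didipaz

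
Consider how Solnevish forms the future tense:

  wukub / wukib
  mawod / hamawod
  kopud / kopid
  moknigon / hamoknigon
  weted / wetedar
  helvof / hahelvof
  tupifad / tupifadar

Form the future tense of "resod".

haresod

"resod" has last vowel 'o'. The stems whose last vowel is 'o' (moknigon → hamoknigon, mawod → hamawod, helvof → hahelvof) add the prefix ha-.
The other patterns: stems whose last vowel is 'u' change the last vowel to 'i'; stems whose last vowel is 'a' or 'e' add -ar.
So resod → haresod.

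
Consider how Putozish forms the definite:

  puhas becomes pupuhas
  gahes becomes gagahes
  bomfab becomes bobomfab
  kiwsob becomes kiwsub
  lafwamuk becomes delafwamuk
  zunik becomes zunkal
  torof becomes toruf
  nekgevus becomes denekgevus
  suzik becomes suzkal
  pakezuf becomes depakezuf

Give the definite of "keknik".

lafwamuk and suzik both end in -k yet inflect differently (delafwamuk, suzkal), so the final letter is not what conditions the rule; the last vowel is.
"keknik" has last vowel 'i'. The stems whose last vowel is 'i' (suzik → suzkal, zunik → zunkal) delete the last vowel and add -al.
So keknik → keknkal.

keknkal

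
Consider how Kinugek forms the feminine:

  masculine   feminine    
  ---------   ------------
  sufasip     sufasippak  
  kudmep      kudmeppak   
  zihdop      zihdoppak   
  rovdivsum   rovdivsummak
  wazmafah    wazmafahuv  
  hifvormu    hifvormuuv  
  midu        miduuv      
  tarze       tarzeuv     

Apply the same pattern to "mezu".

mezuuv

rovdivsum and hifvormu both have last vowel 'u' yet inflect differently (rovdivsummak, hifvormuuv), so the last vowel is not what conditions the rule; the final letter is.
"mezu" ends in -u. The stems ending in -u (hifvormu → hifvormuuv, midu → miduuv) add -uv.
So mezu → mezuuv.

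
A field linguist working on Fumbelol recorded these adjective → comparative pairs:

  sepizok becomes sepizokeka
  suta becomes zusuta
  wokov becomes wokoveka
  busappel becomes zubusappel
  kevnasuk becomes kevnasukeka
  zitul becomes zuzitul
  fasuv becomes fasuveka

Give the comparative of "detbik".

zitul and kevnasuk both have last vowel 'u' yet inflect differently (zuzitul, kevnasukeka), so the last vowel is not what conditions the rule; the final letter is.
"detbik" ends in -k. The stems ending in -k (sepizok → sepizokeka, kevnasuk → kevnasukeka) add -eka.
The other pattern: stems ending in -a or -l add the prefix zu-.
So detbik → detbikeka.

detbikeka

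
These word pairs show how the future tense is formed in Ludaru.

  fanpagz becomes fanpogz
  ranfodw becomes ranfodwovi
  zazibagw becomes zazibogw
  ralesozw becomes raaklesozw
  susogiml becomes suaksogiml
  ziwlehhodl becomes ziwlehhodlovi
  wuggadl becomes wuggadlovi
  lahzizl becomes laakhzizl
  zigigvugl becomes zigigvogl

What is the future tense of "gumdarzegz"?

"gumdarzegz" has second-to-last letter 'g'. The stems whose second-to-last letter is 'g' (fanpagz → fanpogz, zazibagw → zazibogw, zigigvugl → zigigvogl) change the last vowel to 'o'.
So gumdarzegz → gumdarzogz.

gumdarzogz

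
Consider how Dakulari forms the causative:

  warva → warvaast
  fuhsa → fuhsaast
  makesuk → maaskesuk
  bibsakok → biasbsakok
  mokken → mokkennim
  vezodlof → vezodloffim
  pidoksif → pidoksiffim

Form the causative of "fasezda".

bibsakok and vezodlof both have last vowel 'o' yet inflect differently (biasbsakok, vezodloffim), so the last vowel is not what conditions the rule; the final letter is.
"fasezda" ends in -a. The stems ending in -a (warva → warvaast, fuhsa → fuhsaast) add -ast.
The other patterns: stems ending in -k insert -as- after the first vowel; stems ending in -f or -n double the final consonant and add -im.
So fasezda → fasezdaast.

fasezdaast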